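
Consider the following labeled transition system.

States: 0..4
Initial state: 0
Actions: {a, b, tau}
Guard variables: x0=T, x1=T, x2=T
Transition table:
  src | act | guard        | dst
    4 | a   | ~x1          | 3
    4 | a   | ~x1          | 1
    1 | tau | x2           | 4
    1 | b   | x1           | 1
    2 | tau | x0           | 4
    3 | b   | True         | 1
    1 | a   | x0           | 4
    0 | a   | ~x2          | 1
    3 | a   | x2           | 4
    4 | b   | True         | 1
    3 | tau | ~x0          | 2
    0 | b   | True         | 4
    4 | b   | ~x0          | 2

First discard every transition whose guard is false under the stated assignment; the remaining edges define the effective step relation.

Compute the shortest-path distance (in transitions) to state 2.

Layered search for 2:
  Layer 0: {0}
  Layer 1: {4}
  Layer 2: {1}
2 never appears.

Answer: UNREACHABLE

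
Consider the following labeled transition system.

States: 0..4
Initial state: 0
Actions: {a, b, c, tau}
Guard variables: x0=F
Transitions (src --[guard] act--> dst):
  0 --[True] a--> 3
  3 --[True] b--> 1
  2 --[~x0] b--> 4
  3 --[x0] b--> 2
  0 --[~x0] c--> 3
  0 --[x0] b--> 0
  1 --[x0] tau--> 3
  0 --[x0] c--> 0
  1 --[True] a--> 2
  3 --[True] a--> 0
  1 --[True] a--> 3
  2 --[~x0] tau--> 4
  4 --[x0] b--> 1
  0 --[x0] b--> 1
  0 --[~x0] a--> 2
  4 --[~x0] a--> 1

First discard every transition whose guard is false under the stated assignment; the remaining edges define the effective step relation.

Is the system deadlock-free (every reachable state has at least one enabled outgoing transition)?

Reachable = {0,1,2,3,4}
  0: a→2  a→3  c→3  [3 out]
  1: a→2  a→3  [2 out]
  2: b→4  tau→4  [2 out]
  3: a→0  b→1  [2 out]
  4: a→1  [1 out]

Answer: DEADLOCK-FREE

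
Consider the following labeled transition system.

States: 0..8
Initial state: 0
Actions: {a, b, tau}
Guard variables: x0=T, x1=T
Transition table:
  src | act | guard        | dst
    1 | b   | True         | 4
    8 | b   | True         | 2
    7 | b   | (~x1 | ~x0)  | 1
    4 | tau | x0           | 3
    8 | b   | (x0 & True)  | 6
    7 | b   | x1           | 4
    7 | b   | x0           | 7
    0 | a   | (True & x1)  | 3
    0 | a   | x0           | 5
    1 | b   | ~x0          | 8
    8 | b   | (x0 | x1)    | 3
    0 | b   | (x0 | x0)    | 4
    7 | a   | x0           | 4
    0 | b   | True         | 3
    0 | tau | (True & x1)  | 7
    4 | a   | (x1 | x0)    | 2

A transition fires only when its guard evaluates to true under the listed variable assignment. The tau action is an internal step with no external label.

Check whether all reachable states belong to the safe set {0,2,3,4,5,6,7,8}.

Answer: INVARIANT HOLDS

Analysis:
Safe = {0,2,3,4,5,6,7,8}
Reachable = {0,2,3,4,5,7}
  0: ok
  2: ok
  3: ok
  4: ok
  5: ok
  7: ok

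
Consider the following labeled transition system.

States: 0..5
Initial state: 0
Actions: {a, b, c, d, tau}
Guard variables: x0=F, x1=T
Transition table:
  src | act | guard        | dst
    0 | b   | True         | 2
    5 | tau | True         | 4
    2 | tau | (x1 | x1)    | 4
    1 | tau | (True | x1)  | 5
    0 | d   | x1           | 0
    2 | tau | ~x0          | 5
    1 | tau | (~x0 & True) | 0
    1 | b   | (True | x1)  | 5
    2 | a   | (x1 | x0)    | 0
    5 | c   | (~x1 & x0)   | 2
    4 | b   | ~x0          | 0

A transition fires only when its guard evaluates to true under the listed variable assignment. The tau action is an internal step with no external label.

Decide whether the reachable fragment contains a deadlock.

Answer: DEADLOCK-FREE

Working:
Reach set: {0,2,4,5}
  0: b→2  d→0  [deg 2]
  2: a→0  tau→4  tau→5  [deg 3]
  4: b→0  [deg 1]
  5: tau→4  [deg 1]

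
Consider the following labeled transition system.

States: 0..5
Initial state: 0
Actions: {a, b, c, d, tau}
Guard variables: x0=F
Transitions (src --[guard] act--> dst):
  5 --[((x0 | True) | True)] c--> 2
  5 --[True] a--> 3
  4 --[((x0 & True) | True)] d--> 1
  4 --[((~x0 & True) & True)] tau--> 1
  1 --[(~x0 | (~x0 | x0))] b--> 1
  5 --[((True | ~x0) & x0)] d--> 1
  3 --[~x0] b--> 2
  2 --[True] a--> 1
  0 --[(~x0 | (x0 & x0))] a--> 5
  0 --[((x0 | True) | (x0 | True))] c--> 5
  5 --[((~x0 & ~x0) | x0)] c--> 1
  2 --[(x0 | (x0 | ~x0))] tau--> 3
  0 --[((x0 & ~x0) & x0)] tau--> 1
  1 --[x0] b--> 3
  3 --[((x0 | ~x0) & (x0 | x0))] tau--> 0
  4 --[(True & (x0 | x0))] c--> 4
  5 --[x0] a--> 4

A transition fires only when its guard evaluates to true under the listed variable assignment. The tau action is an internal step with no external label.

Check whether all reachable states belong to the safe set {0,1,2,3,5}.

Allowed set {0,1,2,3,5}
Reachable = {0,1,2,3,5}
  0: ok
  1: ok
  2: ok
  3: ok
  5: ok

Answer: INVARIANT HOLDS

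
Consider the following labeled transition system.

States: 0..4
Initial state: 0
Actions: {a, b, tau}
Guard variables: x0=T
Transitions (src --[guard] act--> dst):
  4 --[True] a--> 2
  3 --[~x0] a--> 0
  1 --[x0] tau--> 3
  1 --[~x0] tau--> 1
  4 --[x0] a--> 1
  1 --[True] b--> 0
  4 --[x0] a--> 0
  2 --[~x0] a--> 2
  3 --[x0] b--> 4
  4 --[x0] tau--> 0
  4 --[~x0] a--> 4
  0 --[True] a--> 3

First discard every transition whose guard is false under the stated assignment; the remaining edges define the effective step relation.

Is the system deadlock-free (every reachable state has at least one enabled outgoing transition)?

R = {0,1,2,3,4}
  0: a→3  [1 exit(s)]
  1: b→0  tau→3  [2 exit(s)]
  2: ∅  [deadlock]
  3: b→4  [1 exit(s)]
  4: a→0  a→1  a→2  tau→0  [4 exit(s)]
Path to 2: a·b·a

Answer: DEADLOCK at state 2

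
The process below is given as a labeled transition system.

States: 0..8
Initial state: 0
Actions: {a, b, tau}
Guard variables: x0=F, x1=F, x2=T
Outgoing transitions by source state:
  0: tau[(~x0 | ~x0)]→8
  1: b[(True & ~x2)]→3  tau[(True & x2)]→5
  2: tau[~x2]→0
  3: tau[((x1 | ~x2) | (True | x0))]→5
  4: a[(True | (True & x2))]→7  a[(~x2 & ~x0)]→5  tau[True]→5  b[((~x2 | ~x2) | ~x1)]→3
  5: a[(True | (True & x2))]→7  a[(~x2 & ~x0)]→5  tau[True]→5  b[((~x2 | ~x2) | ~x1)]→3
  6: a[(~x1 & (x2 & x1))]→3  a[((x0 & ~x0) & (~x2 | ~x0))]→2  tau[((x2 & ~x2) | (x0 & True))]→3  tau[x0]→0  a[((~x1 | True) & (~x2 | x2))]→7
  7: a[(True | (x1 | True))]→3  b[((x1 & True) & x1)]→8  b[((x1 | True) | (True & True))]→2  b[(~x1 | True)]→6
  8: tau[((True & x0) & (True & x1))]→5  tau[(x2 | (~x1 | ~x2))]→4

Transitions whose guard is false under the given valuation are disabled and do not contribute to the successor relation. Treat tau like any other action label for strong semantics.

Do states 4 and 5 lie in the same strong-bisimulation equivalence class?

Answer: BISIMILAR

Trace:
Compute ~ classes (split until stable):
  π0 = {{0,1,2,3,4,5,6,7,8}}
  π1 = {{0,1,3,8},{2},{4,5},{6},{7}}
  π2 = {{0},{1,3,8},{2},{4,5},{6},{7}}
Fixed point at round 3; 6 class(es).
4∈{4,5}, 5∈{4,5}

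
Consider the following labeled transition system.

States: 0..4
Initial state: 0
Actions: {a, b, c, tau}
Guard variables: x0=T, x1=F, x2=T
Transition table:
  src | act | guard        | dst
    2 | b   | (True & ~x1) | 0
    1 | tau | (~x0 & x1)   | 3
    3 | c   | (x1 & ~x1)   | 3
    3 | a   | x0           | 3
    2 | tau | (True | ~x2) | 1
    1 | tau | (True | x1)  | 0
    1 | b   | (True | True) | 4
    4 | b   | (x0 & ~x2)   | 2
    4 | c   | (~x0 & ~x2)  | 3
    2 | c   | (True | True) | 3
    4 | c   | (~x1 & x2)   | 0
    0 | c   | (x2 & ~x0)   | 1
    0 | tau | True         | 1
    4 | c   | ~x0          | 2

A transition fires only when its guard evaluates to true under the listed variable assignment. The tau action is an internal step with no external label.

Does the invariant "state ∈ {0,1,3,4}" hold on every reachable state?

Safe = {0,1,3,4}
R = {0,1,4}
  0: ok
  1: ok
  4: ok

Answer: INVARIANT HOLDS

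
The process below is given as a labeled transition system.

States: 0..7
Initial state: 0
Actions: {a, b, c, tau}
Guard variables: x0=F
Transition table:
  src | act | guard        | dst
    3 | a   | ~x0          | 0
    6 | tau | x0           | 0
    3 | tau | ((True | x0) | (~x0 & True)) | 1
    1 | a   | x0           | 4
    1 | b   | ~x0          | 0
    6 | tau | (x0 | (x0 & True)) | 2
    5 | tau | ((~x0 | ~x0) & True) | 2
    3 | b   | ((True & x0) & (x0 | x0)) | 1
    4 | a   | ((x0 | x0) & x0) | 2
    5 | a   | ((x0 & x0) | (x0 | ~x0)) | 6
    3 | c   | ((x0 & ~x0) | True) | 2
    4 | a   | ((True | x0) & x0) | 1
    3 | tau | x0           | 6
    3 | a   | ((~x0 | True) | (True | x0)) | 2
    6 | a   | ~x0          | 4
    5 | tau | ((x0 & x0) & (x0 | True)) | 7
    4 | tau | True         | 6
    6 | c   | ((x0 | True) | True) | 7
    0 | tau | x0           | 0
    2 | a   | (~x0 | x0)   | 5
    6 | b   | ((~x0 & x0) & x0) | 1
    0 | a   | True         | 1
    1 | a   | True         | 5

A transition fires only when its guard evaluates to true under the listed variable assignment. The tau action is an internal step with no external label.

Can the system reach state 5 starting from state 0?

Answer: REACHABLE

Trace:
After dropping false guards: 13 live edges.
L0 = {0}
L1 = {1}  cumulative {0,1}
L2 = {5}  cumulative {0,1,5}
L3 = {2,6}  cumulative {0,1,2,5,6}
L4 = {4,7}  cumulative {0,1,2,4,5,6,7}
R = {0,1,2,4,5,6,7}
witness 5: a·a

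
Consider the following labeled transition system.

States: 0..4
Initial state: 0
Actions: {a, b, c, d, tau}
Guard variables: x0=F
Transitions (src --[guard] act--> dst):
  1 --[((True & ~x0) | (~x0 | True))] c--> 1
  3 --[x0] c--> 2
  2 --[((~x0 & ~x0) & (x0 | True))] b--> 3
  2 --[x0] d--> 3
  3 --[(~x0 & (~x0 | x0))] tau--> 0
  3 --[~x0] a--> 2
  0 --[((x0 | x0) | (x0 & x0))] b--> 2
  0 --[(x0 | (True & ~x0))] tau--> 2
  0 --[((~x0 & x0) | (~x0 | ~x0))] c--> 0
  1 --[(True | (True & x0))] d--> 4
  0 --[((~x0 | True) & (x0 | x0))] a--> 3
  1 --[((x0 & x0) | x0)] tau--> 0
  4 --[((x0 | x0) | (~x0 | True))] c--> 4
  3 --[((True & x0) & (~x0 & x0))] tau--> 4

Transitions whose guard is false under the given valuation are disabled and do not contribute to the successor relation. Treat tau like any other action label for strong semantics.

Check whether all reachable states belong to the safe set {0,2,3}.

Answer: INVARIANT HOLDS

Analysis:
Inv-set: {0,2,3}
Reachable = {0,2,3}
  0: ok
  2: ok
  3: ok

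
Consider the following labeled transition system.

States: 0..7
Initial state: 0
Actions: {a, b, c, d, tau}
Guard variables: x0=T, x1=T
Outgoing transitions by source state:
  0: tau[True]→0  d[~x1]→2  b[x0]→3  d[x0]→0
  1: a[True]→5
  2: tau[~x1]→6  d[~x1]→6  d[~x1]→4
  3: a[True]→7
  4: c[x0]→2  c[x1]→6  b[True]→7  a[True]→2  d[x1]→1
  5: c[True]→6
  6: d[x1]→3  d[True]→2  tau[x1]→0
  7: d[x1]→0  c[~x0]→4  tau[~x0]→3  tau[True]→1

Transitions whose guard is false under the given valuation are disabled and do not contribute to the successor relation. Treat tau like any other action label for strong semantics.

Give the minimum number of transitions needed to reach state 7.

Breadth-first toward 7:
  L0 = {0}
  L1 = {3}
  L2 = {7}
depth(7)=2, e.g. b·a

Answer: 2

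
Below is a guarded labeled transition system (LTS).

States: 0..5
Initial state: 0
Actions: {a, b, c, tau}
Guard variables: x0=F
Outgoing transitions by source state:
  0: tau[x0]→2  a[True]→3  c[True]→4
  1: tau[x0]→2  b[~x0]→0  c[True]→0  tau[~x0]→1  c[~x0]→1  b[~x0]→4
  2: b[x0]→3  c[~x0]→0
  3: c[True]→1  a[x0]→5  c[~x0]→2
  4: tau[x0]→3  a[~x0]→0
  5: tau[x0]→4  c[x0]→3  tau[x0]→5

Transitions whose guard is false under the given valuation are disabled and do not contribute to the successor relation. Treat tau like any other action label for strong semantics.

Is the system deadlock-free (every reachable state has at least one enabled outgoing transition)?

Reach set: {0,1,2,3,4}
  0: a→3  c→4  [2 out]
  1: b→0  b→4  c→0  c→1  tau→1  [5 out]
  2: c→0  [1 out]
  3: c→1  c→2  [2 out]
  4: a→0  [1 out]

Answer: DEADLOCK-FREE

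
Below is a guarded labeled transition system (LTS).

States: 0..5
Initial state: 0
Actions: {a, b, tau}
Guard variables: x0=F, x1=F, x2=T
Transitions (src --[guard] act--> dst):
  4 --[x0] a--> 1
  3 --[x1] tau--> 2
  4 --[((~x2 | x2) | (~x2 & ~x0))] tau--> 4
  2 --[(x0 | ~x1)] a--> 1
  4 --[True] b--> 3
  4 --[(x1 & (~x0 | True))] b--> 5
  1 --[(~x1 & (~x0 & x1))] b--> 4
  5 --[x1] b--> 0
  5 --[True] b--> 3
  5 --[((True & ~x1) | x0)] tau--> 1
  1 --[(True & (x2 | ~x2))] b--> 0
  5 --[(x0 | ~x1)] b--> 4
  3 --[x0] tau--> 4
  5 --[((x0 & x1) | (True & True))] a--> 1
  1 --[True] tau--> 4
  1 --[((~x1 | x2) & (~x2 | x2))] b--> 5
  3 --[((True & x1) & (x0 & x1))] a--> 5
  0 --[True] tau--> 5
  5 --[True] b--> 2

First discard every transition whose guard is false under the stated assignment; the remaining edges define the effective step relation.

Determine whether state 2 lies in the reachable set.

12 transition(s) survive guard evaluation.
Layer 0: {0}
Layer 1: {5}  now seen {0,5}
Layer 2: {1,2,3,4}  now seen {0,1,2,3,4,5}
Reach set: {0,1,2,3,4,5}
witness 2: tau·b

Answer: REACHABLE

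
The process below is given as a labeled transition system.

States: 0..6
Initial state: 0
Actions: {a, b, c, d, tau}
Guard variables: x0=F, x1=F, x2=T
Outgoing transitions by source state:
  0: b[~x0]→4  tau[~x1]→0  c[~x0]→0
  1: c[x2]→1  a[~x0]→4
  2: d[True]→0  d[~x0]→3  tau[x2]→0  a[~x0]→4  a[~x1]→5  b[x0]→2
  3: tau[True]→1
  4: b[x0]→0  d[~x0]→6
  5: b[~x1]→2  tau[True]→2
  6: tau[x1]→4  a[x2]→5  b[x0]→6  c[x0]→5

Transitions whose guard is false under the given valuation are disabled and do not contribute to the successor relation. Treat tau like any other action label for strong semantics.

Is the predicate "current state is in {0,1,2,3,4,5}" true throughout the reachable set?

Answer: INVARIANT VIOLATED at state 6

Working:
Inv-set: {0,1,2,3,4,5}
R = {0,1,2,3,4,5,6}
  0: ✓
  1: ✓
  2: ✓
  3: ✓
  4: ✓
  5: ✓
  6: VIOLATES
witness against invariant: b·d → 6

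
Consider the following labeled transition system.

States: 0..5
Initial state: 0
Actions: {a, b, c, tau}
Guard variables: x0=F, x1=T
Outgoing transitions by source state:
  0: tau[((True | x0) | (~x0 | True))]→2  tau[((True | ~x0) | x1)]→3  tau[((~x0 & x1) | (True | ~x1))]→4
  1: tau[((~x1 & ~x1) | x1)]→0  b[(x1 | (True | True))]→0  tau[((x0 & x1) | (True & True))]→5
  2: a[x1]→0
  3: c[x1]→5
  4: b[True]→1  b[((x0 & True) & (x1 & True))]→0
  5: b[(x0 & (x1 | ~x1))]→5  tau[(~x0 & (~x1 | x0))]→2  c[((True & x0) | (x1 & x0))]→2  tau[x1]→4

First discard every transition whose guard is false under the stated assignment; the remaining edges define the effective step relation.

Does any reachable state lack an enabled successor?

Answer: DEADLOCK-FREE

Working:
Reach set: {0,1,2,3,4,5}
  0: tau→2  tau→3  tau→4  [3 exit(s)]
  1: b→0  tau→0  tau→5  [3 exit(s)]
  2: a→0  [1 exit(s)]
  3: c→5  [1 exit(s)]
  4: b→1  [1 exit(s)]
  5: tau→4  [1 exit(s)]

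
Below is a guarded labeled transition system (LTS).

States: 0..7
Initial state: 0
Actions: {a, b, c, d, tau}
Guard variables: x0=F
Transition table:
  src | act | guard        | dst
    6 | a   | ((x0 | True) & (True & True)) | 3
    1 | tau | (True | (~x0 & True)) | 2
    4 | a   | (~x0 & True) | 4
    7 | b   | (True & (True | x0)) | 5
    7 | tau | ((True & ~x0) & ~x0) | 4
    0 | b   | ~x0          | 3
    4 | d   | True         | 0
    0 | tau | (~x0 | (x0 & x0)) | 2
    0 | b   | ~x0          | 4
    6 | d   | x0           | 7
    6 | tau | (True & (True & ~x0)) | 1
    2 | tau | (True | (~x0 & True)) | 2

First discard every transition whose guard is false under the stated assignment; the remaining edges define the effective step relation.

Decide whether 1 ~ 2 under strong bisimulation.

Refine partition for ~:
  P[0] = {{0,1,2,3,4,5,6,7}}
  P[1] = {{0,7},{1,2},{3,5},{4},{6}}
  P[2] = {{0},{1,2},{3,5},{4},{6},{7}}
Fixed point at round 3; 6 class(es).
1∈{1,2}, 2∈{1,2}

Answer: BISIMILAR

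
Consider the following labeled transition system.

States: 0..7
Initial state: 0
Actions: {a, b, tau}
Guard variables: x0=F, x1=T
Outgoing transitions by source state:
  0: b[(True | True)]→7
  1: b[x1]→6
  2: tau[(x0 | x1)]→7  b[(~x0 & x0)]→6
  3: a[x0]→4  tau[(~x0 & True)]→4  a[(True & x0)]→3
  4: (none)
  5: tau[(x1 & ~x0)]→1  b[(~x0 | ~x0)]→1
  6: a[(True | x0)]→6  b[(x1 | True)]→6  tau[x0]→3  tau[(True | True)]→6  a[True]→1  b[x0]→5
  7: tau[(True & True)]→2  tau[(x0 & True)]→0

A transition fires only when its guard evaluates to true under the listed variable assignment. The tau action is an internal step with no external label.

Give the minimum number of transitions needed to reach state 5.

Breadth-first toward 5:
  L0 = {0}
  L1 = {7}
  L2 = {2}
5 never appears.

Answer: UNREACHABLE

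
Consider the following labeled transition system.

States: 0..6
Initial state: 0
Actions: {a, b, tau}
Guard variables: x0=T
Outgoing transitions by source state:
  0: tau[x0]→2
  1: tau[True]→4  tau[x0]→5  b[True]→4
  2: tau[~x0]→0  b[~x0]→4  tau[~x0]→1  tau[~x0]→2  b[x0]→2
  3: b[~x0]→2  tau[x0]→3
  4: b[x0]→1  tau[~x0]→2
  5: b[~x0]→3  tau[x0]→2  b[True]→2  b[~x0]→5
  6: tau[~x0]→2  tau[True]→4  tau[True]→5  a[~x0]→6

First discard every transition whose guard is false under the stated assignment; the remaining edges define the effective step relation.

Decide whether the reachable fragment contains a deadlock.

Answer: DEADLOCK-FREE

Working:
Reach set: {0,2}
  0: tau→2  [1 exit(s)]
  2: b→2  [1 exit(s)]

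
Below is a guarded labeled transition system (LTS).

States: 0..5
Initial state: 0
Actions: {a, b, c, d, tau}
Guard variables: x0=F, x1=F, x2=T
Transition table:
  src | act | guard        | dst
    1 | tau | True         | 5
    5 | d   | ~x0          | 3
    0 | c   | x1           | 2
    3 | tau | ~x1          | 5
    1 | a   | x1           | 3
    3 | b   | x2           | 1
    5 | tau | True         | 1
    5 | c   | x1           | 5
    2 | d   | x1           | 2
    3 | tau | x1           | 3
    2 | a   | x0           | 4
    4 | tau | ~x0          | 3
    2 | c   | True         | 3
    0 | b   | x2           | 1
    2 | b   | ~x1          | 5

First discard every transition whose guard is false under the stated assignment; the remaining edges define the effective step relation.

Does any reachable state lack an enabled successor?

Reach set: {0,1,3,5}
  0: b→1  [deg 1]
  1: tau→5  [deg 1]
  3: b→1  tau→5  [deg 2]
  5: d→3  tau→1  [deg 2]

Answer: DEADLOCK-FREE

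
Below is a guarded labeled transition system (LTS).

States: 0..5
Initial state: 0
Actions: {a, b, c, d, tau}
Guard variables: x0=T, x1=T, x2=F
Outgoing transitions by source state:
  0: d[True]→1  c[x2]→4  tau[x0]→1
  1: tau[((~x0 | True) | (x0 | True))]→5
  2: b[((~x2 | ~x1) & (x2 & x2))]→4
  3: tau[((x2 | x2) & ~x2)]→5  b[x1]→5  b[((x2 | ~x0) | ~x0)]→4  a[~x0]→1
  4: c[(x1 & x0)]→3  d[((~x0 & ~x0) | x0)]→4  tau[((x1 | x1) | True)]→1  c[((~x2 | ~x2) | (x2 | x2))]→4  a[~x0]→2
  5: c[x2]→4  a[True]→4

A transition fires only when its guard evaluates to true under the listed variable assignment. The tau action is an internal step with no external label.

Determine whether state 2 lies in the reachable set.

9 transition(s) survive guard evaluation.
L0 = {0}
L1 = {1}  now seen {0,1}
L2 = {5}  now seen {0,1,5}
L3 = {4}  now seen {0,1,4,5}
L4 = {3}  now seen {0,1,3,4,5}
R = {0,1,3,4,5}

Answer: UNREACHABLE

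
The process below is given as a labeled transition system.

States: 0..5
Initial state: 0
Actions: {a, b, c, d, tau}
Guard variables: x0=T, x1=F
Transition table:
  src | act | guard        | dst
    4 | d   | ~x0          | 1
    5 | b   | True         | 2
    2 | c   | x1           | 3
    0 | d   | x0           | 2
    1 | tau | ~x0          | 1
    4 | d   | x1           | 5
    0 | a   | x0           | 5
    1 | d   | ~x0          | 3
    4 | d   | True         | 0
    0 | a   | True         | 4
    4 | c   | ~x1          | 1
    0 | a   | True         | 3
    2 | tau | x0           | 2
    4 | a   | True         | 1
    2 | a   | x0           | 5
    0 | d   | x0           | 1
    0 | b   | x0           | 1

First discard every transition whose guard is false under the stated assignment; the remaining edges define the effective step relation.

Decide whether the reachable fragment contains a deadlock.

Answer: DEADLOCK at state 1

Analysis:
Reach set: {0,1,2,3,4,5}
  0: a→3  a→4  a→5  b→1  d→1  d→2  [6 out]
  1: ∅  [STUCK]
  2: a→5  tau→2  [2 out]
  3: ∅  [STUCK]
  4: a→1  c→1  d→0  [3 out]
  5: b→2  [1 out]
trace reaching 1: d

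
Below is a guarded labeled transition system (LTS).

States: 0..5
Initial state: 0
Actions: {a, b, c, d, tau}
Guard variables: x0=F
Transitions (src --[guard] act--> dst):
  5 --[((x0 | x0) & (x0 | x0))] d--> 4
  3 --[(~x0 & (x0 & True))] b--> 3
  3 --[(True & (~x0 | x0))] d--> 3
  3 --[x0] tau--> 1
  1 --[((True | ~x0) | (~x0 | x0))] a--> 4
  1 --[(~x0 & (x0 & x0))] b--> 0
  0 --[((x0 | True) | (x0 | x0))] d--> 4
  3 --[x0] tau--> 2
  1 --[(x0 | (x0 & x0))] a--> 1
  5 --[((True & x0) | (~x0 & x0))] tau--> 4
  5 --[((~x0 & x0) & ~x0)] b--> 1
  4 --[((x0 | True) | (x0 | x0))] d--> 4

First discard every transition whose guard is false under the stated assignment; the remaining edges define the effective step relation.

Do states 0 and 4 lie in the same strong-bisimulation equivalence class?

Refine partition for ~:
  P[0] = {{0,1,2,3,4,5}}
  P[1] = {{0,3,4},{1},{2,5}}
Fixed point at round 2; 3 class(es).
0∈{0,3,4}, 4∈{0,3,4}

Answer: BISIMILAR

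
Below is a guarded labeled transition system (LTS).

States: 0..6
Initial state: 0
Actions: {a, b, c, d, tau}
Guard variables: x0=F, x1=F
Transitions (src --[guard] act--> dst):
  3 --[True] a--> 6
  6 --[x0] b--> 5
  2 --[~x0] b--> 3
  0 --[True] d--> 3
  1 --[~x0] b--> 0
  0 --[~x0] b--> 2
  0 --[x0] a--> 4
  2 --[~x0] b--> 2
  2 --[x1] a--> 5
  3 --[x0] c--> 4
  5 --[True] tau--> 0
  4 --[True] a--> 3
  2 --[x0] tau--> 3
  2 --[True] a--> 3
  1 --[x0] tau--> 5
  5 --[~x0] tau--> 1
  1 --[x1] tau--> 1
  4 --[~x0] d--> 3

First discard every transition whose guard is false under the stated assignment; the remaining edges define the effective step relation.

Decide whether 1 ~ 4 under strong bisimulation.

Refine partition for ~:
  round 0: {{0,1,2,3,4,5,6}}
  round 1: {{0},{1},{2},{3},{4},{5},{6}}
7 equivalence class(es) (converged in 2)
1∈{1}, 4∈{4}

Answer: NOT BISIMILAR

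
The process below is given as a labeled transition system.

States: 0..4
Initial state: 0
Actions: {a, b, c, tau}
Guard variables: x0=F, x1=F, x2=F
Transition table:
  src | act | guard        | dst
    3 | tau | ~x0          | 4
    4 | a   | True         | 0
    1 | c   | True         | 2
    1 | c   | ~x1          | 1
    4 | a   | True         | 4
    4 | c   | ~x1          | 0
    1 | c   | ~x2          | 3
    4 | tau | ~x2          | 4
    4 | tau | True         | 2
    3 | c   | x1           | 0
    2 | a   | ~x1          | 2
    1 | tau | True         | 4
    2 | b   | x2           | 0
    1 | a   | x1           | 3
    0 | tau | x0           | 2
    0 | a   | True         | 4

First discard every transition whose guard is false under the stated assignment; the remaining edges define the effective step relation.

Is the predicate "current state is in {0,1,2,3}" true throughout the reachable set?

Safe = {0,1,2,3}
Reachable = {0,2,4}
  0: ok
  2: ok
  4: outside
counterexample path to 4: a

Answer: INVARIANT VIOLATED at state 4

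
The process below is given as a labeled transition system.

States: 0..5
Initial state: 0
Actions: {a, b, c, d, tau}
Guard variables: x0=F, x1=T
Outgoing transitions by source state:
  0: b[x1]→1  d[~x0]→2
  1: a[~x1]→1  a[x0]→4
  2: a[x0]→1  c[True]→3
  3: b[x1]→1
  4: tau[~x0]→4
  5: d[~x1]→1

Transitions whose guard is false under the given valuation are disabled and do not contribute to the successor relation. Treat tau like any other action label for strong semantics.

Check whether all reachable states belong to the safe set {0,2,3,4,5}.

Answer: INVARIANT VIOLATED at state 1

Working:
Inv-set: {0,2,3,4,5}
R = {0,1,2,3}
  0: ✓
  1: ✗ unsafe
  2: ✓
  3: ✓
counterexample path to 1: b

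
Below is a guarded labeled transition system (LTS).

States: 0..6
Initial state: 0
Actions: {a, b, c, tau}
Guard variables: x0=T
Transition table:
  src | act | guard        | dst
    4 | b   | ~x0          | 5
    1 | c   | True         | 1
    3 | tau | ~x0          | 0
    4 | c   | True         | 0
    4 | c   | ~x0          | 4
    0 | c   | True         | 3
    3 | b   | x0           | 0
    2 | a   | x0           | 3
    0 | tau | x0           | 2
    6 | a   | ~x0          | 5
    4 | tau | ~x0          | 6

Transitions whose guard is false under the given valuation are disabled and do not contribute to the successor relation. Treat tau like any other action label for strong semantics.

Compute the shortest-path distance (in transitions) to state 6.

Answer: UNREACHABLE

Working:
Breadth-first toward 6:
  Layer 0: {0}
  Layer 1: {2,3}
6 never appears.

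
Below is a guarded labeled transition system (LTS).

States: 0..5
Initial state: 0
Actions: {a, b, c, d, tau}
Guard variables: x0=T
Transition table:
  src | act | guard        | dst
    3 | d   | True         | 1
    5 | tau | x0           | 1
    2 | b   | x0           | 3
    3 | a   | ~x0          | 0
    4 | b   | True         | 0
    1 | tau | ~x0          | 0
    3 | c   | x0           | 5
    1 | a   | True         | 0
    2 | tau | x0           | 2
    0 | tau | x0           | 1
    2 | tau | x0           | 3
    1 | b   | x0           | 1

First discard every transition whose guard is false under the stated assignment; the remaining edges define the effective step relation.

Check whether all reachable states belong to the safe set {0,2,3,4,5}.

Allowed set {0,2,3,4,5}
R = {0,1}
  0: safe
  1: VIOLATES
witness against invariant: tau → 1

Answer: INVARIANT VIOLATED at state 1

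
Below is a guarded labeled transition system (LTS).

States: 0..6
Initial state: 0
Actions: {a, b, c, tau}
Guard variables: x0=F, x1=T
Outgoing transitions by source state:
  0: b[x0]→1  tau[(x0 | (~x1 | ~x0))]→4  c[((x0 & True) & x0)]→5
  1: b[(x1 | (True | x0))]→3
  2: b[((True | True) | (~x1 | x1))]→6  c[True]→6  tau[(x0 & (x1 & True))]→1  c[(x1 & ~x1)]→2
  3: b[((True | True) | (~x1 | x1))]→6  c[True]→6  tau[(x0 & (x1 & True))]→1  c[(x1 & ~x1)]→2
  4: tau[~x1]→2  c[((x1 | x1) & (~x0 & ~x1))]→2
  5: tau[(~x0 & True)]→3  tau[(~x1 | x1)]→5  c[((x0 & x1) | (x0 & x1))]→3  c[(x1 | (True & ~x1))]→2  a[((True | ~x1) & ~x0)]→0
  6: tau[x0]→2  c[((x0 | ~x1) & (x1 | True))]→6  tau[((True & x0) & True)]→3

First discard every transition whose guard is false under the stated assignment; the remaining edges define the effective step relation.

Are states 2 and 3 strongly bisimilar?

Answer: BISIMILAR

Working:
Refine partition for ~:
  round 0: {{0,1,2,3,4,5,6}}
  round 1: {{0},{1},{2,3},{4,6},{5}}
5 equivalence class(es) (converged in 2)
2∈{2,3}, 3∈{2,3}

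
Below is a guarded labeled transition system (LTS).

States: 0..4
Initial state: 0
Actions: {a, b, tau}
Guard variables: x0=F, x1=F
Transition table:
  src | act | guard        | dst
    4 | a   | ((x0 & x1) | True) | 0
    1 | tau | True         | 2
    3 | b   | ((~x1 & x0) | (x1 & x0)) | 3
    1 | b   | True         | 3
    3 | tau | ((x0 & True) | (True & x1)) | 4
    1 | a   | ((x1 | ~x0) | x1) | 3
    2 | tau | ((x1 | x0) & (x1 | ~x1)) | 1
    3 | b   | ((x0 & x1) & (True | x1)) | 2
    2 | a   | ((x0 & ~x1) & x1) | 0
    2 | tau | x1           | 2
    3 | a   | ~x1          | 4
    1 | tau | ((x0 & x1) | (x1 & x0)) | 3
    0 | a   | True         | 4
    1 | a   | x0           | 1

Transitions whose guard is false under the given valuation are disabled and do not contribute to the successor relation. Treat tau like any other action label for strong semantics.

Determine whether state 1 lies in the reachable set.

Guard filter leaves 6 enabled edge(s).
depth 0: {0}
depth 1: {4}  now seen {0,4}
Reachable = {0,4}

Answer: UNREACHABLE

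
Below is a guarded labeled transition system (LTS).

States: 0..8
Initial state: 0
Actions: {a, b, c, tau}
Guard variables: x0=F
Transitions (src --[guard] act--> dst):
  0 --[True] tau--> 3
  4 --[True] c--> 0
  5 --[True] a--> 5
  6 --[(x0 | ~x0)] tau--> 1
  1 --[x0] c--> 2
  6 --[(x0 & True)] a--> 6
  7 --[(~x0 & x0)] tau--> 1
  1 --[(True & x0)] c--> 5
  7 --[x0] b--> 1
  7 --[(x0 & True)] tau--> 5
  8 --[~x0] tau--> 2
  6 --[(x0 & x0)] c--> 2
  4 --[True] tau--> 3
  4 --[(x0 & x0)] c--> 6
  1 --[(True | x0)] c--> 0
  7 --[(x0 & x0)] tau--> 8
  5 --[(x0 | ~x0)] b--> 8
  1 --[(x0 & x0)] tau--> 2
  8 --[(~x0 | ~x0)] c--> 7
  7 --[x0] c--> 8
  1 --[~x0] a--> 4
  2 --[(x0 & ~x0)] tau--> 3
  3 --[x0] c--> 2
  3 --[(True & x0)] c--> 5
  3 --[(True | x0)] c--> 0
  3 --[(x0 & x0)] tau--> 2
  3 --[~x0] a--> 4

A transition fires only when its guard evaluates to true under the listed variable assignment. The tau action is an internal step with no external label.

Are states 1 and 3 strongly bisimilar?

Refine partition for ~:
  π0 = {{0,1,2,3,4,5,6,7,8}}
  π1 = {{0,6},{1,3},{2,7},{4,8},{5}}
  π2 = {{0,6},{1,3},{2,7},{4},{5},{8}}
6 equivalence class(es) (converged in 3)
[1]={1,3}  [3]={1,3}

Answer: BISIMILAR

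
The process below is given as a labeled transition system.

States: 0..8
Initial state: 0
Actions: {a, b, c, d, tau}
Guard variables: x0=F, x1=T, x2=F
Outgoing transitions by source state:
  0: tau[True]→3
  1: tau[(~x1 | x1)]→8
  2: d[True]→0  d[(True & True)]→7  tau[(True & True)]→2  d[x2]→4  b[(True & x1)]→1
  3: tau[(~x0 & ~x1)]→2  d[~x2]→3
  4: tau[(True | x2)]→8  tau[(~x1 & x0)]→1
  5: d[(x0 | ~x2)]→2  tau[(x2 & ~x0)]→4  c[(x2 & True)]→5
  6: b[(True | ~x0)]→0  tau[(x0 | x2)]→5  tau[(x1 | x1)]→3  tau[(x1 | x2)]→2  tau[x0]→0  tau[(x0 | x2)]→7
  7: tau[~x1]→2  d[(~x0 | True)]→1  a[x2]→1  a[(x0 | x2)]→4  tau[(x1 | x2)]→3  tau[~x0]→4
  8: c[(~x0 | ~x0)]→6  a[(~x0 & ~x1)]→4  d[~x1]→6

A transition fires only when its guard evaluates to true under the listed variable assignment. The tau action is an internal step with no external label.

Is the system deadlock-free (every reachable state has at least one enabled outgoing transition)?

Answer: DEADLOCK-FREE

Working:
R = {0,3}
  0: tau→3  [1 exit(s)]
  3: d→3  [1 exit(s)]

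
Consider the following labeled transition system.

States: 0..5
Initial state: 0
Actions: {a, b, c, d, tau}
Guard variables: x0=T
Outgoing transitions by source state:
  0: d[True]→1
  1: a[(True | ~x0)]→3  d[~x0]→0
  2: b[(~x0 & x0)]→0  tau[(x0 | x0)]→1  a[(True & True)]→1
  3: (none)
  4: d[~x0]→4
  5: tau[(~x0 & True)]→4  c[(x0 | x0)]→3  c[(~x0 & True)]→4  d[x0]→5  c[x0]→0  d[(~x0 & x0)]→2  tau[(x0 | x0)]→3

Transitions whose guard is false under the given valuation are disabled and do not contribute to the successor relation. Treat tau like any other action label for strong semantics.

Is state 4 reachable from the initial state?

8 transition(s) survive guard evaluation.
depth 0: {0}
depth 1: {1}  total {0,1}
depth 2: {3}  total {0,1,3}
R = {0,1,3}

Answer: UNREACHABLE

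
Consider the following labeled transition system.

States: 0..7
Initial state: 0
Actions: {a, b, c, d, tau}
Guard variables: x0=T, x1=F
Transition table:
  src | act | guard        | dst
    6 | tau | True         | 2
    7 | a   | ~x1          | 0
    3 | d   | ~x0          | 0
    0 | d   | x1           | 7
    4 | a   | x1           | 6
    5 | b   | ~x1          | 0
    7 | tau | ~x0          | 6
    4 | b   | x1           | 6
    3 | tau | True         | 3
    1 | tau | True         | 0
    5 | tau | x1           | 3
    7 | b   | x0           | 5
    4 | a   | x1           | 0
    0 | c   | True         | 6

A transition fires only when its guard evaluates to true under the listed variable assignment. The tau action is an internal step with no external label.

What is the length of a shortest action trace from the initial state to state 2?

BFS to 2:
  Layer 0: {0}
  Layer 1: {6}
  Layer 2: {2}
2 enters at depth 2; path c·tau

Answer: 2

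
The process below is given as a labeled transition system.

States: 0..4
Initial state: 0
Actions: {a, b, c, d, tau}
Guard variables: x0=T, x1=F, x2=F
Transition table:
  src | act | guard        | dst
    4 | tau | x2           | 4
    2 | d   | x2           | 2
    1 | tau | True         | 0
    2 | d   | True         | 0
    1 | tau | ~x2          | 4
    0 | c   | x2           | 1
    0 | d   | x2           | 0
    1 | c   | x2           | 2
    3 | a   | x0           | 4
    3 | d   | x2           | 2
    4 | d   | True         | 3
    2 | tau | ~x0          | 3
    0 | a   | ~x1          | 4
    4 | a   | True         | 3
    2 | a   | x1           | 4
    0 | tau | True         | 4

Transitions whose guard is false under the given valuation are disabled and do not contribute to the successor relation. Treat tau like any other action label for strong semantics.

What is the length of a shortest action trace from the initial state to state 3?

Layered search for 3:
  L0 = {0}
  L1 = {4}
  L2 = {3}
3 enters at depth 2; path a·a

Answer: 2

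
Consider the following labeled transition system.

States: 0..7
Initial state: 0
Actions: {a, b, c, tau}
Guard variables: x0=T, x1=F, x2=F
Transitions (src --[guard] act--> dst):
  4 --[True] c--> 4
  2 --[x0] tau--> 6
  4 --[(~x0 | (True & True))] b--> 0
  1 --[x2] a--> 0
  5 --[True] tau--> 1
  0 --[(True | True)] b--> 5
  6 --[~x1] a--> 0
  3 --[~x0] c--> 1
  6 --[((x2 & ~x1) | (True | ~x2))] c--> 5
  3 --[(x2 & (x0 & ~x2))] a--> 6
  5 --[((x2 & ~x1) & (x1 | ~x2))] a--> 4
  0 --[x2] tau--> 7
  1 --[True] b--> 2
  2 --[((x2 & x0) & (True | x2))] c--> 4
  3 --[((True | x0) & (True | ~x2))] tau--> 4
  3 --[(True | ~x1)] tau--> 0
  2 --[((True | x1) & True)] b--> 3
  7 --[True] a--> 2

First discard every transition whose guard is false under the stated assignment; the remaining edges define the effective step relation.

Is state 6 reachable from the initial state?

Answer: REACHABLE

Working:
After dropping false guards: 12 live edges.
L0 = {0}
L1 = {5}  now seen {0,5}
L2 = {1}  now seen {0,1,5}
L3 = {2}  now seen {0,1,2,5}
L4 = {3,6}  now seen {0,1,2,3,5,6}
L5 = {4}  now seen {0,1,2,3,4,5,6}
Reachable = {0,1,2,3,4,5,6}
witness 6: b·tau·b·tau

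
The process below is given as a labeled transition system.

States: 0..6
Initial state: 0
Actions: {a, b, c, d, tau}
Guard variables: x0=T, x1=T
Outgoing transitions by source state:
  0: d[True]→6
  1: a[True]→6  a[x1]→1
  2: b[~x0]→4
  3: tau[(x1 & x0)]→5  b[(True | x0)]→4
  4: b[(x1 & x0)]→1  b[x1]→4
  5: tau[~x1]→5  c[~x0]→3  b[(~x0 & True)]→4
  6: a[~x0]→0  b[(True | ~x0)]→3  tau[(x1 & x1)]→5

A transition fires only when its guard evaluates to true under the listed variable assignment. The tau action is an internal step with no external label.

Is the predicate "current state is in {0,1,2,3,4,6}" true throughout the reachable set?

Allowed set {0,1,2,3,4,6}
Reachable = {0,1,3,4,5,6}
  0: ✓
  1: ✓
  3: ✓
  4: ✓
  5: VIOLATES
  6: ✓
counterexample path to 5: d·tau

Answer: INVARIANT VIOLATED at state 5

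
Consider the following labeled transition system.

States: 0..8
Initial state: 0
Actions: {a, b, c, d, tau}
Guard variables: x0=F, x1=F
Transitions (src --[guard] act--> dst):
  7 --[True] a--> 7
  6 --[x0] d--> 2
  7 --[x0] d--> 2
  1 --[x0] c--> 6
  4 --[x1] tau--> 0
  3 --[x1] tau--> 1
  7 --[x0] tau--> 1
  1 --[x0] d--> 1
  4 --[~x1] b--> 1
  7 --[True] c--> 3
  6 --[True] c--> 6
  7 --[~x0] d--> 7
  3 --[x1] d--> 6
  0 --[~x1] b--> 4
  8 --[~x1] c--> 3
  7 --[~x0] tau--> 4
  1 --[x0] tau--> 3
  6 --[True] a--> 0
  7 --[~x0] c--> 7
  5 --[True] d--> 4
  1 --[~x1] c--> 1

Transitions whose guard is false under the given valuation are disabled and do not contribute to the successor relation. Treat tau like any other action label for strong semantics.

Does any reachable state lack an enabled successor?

Answer: DEADLOCK-FREE

Analysis:
Reachable = {0,1,4}
  0: b→4  [1 out]
  1: c→1  [1 out]
  4: b→1  [1 out]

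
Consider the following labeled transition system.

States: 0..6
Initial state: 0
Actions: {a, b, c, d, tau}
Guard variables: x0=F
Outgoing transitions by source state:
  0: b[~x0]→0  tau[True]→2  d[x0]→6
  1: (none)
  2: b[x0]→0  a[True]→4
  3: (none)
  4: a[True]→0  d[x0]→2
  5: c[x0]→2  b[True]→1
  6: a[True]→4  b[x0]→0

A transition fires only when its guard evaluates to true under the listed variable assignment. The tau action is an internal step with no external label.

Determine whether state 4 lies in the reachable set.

After dropping false guards: 6 live edges.
depth 0: {0}
depth 1: {2}  now seen {0,2}
depth 2: {4}  now seen {0,2,4}
Reachable = {0,2,4}
Path to 4: tau·a

Answer: REACHABLE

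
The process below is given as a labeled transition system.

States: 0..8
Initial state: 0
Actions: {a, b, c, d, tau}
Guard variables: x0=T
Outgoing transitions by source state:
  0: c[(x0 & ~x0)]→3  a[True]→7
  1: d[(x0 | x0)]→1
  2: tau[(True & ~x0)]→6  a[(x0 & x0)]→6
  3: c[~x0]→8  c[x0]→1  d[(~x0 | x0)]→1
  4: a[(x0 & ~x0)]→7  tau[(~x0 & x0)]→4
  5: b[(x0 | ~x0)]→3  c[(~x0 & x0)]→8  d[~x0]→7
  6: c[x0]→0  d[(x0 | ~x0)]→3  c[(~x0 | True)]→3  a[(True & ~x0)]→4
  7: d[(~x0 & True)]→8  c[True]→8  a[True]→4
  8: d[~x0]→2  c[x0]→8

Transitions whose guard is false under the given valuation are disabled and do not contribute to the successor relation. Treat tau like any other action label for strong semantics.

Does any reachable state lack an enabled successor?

Reach set: {0,4,7,8}
  0: a→7  [1 out]
  4: ∅  [no exit]
  7: a→4  c→8  [2 out]
  8: c→8  [1 out]
Path to 4: a·a

Answer: DEADLOCK at state 4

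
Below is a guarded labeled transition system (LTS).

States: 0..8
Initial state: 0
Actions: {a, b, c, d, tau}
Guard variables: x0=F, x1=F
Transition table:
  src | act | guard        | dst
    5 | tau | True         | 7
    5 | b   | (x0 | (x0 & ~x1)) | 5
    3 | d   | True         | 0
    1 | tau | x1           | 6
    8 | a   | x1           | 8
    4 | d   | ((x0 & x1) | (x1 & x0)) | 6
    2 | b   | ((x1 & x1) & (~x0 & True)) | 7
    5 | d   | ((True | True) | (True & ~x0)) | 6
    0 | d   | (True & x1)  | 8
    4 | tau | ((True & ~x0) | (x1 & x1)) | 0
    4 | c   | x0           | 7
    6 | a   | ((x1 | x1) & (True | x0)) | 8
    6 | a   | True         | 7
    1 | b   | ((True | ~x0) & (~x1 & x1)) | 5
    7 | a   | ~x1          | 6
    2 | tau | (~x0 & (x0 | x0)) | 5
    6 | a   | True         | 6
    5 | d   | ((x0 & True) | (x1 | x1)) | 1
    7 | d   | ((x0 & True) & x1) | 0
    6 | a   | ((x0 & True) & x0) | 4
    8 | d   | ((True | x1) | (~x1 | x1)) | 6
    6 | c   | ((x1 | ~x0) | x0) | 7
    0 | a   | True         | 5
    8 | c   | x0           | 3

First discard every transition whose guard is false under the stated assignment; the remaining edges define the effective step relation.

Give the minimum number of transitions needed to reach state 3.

Answer: UNREACHABLE

Analysis:
Layered search for 3:
  L0 = {0}
  L1 = {5}
  L2 = {6,7}
3 never appears.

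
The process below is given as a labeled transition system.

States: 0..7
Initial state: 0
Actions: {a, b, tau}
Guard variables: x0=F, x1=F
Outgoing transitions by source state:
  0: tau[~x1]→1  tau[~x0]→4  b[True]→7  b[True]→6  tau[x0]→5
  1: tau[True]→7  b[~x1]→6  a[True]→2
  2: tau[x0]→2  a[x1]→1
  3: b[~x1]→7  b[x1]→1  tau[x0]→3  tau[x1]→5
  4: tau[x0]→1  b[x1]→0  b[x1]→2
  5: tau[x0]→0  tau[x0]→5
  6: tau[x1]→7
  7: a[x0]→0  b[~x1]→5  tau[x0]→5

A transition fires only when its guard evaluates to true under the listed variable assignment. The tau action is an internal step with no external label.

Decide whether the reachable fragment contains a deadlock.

Reachable = {0,1,2,4,5,6,7}
  0: b→6  b→7  tau→1  tau→4  [deg 4]
  1: a→2  b→6  tau→7  [deg 3]
  2: ∅  [STUCK]
  4: ∅  [STUCK]
  5: ∅  [STUCK]
  6: ∅  [STUCK]
  7: b→5  [deg 1]
trace reaching 2: tau·a

Answer: DEADLOCK at state 2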